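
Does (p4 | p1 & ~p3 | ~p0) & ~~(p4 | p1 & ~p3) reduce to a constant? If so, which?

(p4 | p1 & ~p3 | ~p0) & ~~(p4 | p1 & ~p3)
= (p4 | p1 & ~p3 | ~p0) & (p4 | p1 & ~p3)   — double negation
= p4 | p1 & ~p3   — absorption
This depends on p1, p3, p4, so it is not a constant.

no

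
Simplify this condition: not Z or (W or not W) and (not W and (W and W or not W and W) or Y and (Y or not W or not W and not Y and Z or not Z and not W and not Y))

not Z or (W or not W) and (not W and (W and W or not W and W) or Y and (Y or not W or not W and not Y and Z or not Z and not W and not Y))
= not Z or (W or not W) and (not W and W or Y and (Y or not W or not W and not Y and Z or not Z and not W and not Y))   [distribution]
= not Z or (W or not W) and (not W and W or Y and (Y or not W or not W and not Y))   [distribution]
= not Z or (W or not W) and Y and (Y or not W or not W and not Y)   [complement / identity]
= not Z or (W or not W) and Y and (Y or not W)   [absorption]
= not Z or (W or not W) and Y   [absorption]
= not Z or Y   [complement / identity]

not Z or Y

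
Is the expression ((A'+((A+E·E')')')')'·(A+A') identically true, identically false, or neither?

identically true

((A'+((A+E·E')')')')'·(A+A')
= ((A'+(A')')')'·(A+A')   [complement / identity]
= ((A'+(A')')')'   [complement / identity]
= A'+(A')'   [double negation]
= A'+A   [double negation]
= 1   [complement]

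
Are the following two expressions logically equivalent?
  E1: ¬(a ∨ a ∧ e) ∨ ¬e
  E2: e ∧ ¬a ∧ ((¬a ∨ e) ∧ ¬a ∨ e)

E1: ¬(a ∨ a ∧ e) ∨ ¬e
    = ¬a ∨ ¬e
E2: e ∧ ¬a ∧ ((¬a ∨ e) ∧ ¬a ∨ e)
    = e ∧ ¬a ∧ (¬a ∨ e)
    = e ∧ ¬a
These differ: at a=0, e=0, E1 = 1 but E2 = 0.

No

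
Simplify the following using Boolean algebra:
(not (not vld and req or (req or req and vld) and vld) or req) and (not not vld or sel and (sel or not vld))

(not (not vld and req or (req or req and vld) and vld) or req) and (not not vld or sel and (sel or not vld))
= (not (not vld and req or req and vld) or req) and (not not vld or sel and (sel or not vld))   — absorption
= (not (not vld and req or req and vld) or req) and (not not vld or sel)   — absorption
= (not req or req) and (not not vld or sel)   — distribution
= not not vld or sel   — complement / identity
= vld or sel   — double negation

vld or sel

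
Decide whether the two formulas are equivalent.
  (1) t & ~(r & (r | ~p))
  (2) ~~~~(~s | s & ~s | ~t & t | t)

E1: t & ~(r & (r | ~p))
    = t & ~r
E2: ~~~~(~s | s & ~s | ~t & t | t)
    = ~~(~s | s & ~s | ~t & t | t)
    = ~~(~s | s & ~s | t)
    = ~s | s & ~s | t
    = ~s | t
These differ: at p=0, r=0, s=0, t=0, E1 = 0 but E2 = 1.

No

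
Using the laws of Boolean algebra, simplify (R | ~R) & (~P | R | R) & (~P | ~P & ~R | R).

~P | R

(R | ~R) & (~P | R | R) & (~P | ~P & ~R | R)
= (R | ~R) & (~P | R | R) & (~P | R)   — absorption
= (~P | R | R) & (~P | R)   — complement / identity
= ~P | R   — absorption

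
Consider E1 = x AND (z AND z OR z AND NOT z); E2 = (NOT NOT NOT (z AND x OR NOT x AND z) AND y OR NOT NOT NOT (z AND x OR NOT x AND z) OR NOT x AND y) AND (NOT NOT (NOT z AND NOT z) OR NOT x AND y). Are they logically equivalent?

E1: x AND (z AND z OR z AND NOT z)
    = x AND z   — distribution
E2: (NOT NOT NOT (z AND x OR NOT x AND z) AND y OR NOT NOT NOT (z AND x OR NOT x AND z) OR NOT x AND y) AND (NOT NOT (NOT z AND NOT z) OR NOT x AND y)
    = (NOT NOT NOT (z AND x OR NOT x AND z) AND y OR NOT NOT NOT (z AND x OR NOT x AND z) OR NOT x AND y) AND (NOT NOT NOT z OR NOT x AND y)   — idempotence
    = (NOT NOT NOT (z AND x OR NOT x AND z) OR NOT x AND y) AND (NOT NOT NOT z OR NOT x AND y)   — absorption
    = (NOT NOT NOT z OR NOT x AND y) AND (NOT NOT NOT z OR NOT x AND y)   — distribution
    = NOT NOT NOT z OR NOT x AND y   — idempotence
    = NOT z OR NOT x AND y   — double negation
These differ: at x=0, y=1, z=0, E1 = 0 but E2 = 1.

No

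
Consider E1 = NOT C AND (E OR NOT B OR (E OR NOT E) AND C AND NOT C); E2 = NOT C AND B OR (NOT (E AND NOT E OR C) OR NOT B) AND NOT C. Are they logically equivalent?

E1: NOT C AND (E OR NOT B OR (E OR NOT E) AND C AND NOT C)
    = NOT C AND (E OR NOT B OR C AND NOT C)
    = NOT C AND (E OR NOT B)
E2: NOT C AND B OR (NOT (E AND NOT E OR C) OR NOT B) AND NOT C
    = NOT C AND B OR (NOT C OR NOT B) AND NOT C
    = NOT C AND B OR NOT C
    = NOT C
These differ: at B=1, C=0, E=0, E1 = 0 but E2 = 1.

No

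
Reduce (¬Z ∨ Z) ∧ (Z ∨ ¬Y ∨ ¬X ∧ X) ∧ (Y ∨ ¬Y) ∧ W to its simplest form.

(Z ∨ ¬Y) ∧ W

(¬Z ∨ Z) ∧ (Z ∨ ¬Y ∨ ¬X ∧ X) ∧ (Y ∨ ¬Y) ∧ W
= (Z ∨ ¬Y ∨ ¬X ∧ X) ∧ (Y ∨ ¬Y) ∧ W   — complement / identity
= (Z ∨ ¬Y ∨ ¬X ∧ X) ∧ W   — complement / identity
= (Z ∨ ¬Y) ∧ W   — complement / identity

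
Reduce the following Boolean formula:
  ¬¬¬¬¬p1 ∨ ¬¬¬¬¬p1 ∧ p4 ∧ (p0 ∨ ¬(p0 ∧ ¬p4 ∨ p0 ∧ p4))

¬p1

¬¬¬¬¬p1 ∨ ¬¬¬¬¬p1 ∧ p4 ∧ (p0 ∨ ¬(p0 ∧ ¬p4 ∨ p0 ∧ p4))
= ¬¬¬¬¬p1 ∨ ¬¬¬¬¬p1 ∧ p4 ∧ (p0 ∨ ¬p0)   — distribution
= ¬¬¬¬¬p1 ∨ ¬¬¬¬¬p1 ∧ p4   — complement / identity
= ¬¬¬¬¬p1   — absorption
= ¬¬¬p1   — double negation
= ¬p1   — double negation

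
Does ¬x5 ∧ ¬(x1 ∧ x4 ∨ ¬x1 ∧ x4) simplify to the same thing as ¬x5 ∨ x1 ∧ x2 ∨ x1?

E1: ¬x5 ∧ ¬(x1 ∧ x4 ∨ ¬x1 ∧ x4)
    = ¬x5 ∧ ¬x4
E2: ¬x5 ∨ x1 ∧ x2 ∨ x1
    = ¬x5 ∨ x1
These differ: at x1=1, x2=0, x4=1, x5=1, E1 = 0 but E2 = 1.

No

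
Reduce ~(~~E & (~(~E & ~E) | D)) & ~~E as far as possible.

~(~~E & (~(~E & ~E) | D)) & ~~E
= ~(~~E & (~~E | D)) & ~~E   [idempotence]
= ~~~E & ~~E   [absorption]
= ~~~E & E   [double negation]
= ~E & E   [double negation]
= 0   [complement]

0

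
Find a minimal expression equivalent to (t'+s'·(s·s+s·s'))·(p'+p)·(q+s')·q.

(t'+s'·(s·s+s·s'))·(p'+p)·(q+s')·q
= (t'+s'·s)·(p'+p)·(q+s')·q
= (t'+s'·s)·(q+s')·q
= t'·(q+s')·q
= t'·q

t'·q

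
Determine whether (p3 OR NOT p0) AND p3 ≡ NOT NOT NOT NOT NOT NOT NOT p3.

E1: (p3 OR NOT p0) AND p3
    = p3   (absorption)
E2: NOT NOT NOT NOT NOT NOT NOT p3
    = NOT NOT NOT NOT NOT p3   (double negation)
    = NOT NOT NOT p3   (double negation)
    = NOT p3   (double negation)
These differ: at p0=0, p3=0, E1 = 0 but E2 = 1.

No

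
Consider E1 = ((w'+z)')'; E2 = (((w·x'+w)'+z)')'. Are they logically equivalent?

E1: ((w'+z)')'
    = w'+z   [double negation]
E2: (((w·x'+w)'+z)')'
    = (w·x'+w)'+z   [double negation]
    = w'+z   [absorption]
Both reduce to w'+z, so they are equivalent.

Yes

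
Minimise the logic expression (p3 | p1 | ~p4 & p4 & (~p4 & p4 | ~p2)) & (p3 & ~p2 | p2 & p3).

p3

(p3 | p1 | ~p4 & p4 & (~p4 & p4 | ~p2)) & (p3 & ~p2 | p2 & p3)
= (p3 | p1 | ~p4 & p4) & (p3 & ~p2 | p2 & p3)
= (p3 | p1 | ~p4 & p4) & p3
= (p3 | p1) & p3
= p3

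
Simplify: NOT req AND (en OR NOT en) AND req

FALSE

NOT req AND (en OR NOT en) AND req
= NOT req AND req   [complement / identity]
= FALSE   [complement]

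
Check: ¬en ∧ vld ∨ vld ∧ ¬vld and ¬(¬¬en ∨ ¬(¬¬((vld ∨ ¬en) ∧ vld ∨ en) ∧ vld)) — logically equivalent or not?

Yes

E1: ¬en ∧ vld ∨ vld ∧ ¬vld
    = ¬en ∧ vld   — complement / identity
E2: ¬(¬¬en ∨ ¬(¬¬((vld ∨ ¬en) ∧ vld ∨ en) ∧ vld))
    = ¬en ∧ ¬¬((vld ∨ ¬en) ∧ vld ∨ en) ∧ vld   — De Morgan
    = ¬en ∧ ¬¬(vld ∨ en) ∧ vld   — absorption
    = ¬en ∧ (vld ∨ en) ∧ vld   — double negation
    = ¬en ∧ vld   — absorption
Both reduce to ¬en ∧ vld, so they are equivalent.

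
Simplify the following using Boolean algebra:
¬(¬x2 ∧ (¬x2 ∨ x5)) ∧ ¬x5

x2 ∧ ¬x5

¬(¬x2 ∧ (¬x2 ∨ x5)) ∧ ¬x5
= ¬¬x2 ∧ ¬x5
= x2 ∧ ¬x5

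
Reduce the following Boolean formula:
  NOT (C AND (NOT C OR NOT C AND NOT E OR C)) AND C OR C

NOT (C AND (NOT C OR NOT C AND NOT E OR C)) AND C OR C
= NOT (C AND (NOT C OR C)) AND C OR C   (absorption)
= NOT C AND C OR C   (complement / identity)
= C   (complement / identity)

C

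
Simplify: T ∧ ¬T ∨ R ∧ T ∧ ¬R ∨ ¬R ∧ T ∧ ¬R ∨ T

T

T ∧ ¬T ∨ R ∧ T ∧ ¬R ∨ ¬R ∧ T ∧ ¬R ∨ T
= T ∧ ¬T ∨ T ∧ ¬R ∨ T   (distribution)
= T ∧ ¬T ∨ T   (absorption)
= T   (complement / identity)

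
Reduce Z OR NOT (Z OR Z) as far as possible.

TRUE

Z OR NOT (Z OR Z)
= Z OR NOT Z   [idempotence]
= TRUE   [complement]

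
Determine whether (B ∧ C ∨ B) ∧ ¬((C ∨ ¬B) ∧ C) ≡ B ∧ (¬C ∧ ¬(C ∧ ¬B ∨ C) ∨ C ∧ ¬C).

Yes

E1: (B ∧ C ∨ B) ∧ ¬((C ∨ ¬B) ∧ C)
    = (B ∧ C ∨ B) ∧ ¬C   — absorption
    = B ∧ ¬C   — absorption
E2: B ∧ (¬C ∧ ¬(C ∧ ¬B ∨ C) ∨ C ∧ ¬C)
    = B ∧ (¬C ∧ ¬C ∨ C ∧ ¬C)   — absorption
    = B ∧ ¬C   — distribution
Both reduce to B ∧ ¬C, so they are equivalent.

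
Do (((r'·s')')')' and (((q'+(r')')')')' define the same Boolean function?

No

E1: (((r'·s')')')'
    = (r'·s')'   (double negation)
    = r+s   (De Morgan)
E2: (((q'+(r')')')')'
    = (q'+(r')')'   (double negation)
    = q·r'   (De Morgan)
These differ: at q=0, r=1, s=1, E1 = 1 but E2 = 0.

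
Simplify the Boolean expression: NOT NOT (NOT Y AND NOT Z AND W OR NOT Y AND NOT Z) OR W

NOT Y AND NOT Z OR W

NOT NOT (NOT Y AND NOT Z AND W OR NOT Y AND NOT Z) OR W
= NOT NOT (NOT Y AND NOT Z) OR W   (absorption)
= NOT Y AND NOT Z OR W   (double negation)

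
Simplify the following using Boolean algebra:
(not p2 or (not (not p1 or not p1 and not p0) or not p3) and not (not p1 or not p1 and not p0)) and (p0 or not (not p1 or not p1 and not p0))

not p2 and p0 or p1

(not p2 or (not (not p1 or not p1 and not p0) or not p3) and not (not p1 or not p1 and not p0)) and (p0 or not (not p1 or not p1 and not p0))
= (not p2 or not (not p1 or not p1 and not p0)) and (p0 or not (not p1 or not p1 and not p0))   — absorption
= not p2 and p0 or not (not p1 or not p1 and not p0)   — distribution
= not p2 and p0 or not not p1   — absorption
= not p2 and p0 or p1   — double negation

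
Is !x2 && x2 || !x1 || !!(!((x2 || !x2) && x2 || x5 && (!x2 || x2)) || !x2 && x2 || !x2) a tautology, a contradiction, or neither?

neither

!x2 && x2 || !x1 || !!(!((x2 || !x2) && x2 || x5 && (!x2 || x2)) || !x2 && x2 || !x2)
= !x2 && x2 || !x1 || !!(!((x2 || !x2) && x2 || x5) || !x2 && x2 || !x2)   — complement / identity
= !x2 && x2 || !x1 || !!(!((x2 || !x2) && x2 || x5) || !x2)   — complement / identity
= !x2 && x2 || !x1 || !!(!(x2 || x5) || !x2)   — complement / identity
= !x1 || !!(!(x2 || x5) || !x2)   — complement / identity
= !x1 || !((x2 || x5) && x2)   — De Morgan
= !x1 || !x2   — absorption
This depends on x1, x2, so it is not a constant.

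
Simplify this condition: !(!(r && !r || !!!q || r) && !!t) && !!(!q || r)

!q || r

!(!(r && !r || !!!q || r) && !!t) && !!(!q || r)
= !(!(!!!q || r) && !!t) && !!(!q || r)
= !(!(!!!q || r) && !!t) && (!q || r)
= !(!(!q || r) && !!t) && (!q || r)
= (!q || r || !t) && (!q || r)
= !q || r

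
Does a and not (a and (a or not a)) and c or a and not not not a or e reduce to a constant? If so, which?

no

a and not (a and (a or not a)) and c or a and not not not a or e
= a and not a and c or a and not not not a or e   — complement / identity
= a and not a and c or a and not a or e   — double negation
= a and not a or e   — absorption
= e   — complement / identity
This depends on e, so it is not a constant.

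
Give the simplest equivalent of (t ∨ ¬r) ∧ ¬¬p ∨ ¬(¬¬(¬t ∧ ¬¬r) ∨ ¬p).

(t ∨ ¬r) ∧ p

(t ∨ ¬r) ∧ ¬¬p ∨ ¬(¬¬(¬t ∧ ¬¬r) ∨ ¬p)
= (t ∨ ¬r) ∧ ¬¬p ∨ ¬(¬t ∧ ¬¬r) ∧ p   (De Morgan)
= (t ∨ ¬r) ∧ p ∨ ¬(¬t ∧ ¬¬r) ∧ p   (double negation)
= (t ∨ ¬r) ∧ p ∨ (t ∨ ¬r) ∧ p   (De Morgan)
= (t ∨ ¬r) ∧ p   (idempotence)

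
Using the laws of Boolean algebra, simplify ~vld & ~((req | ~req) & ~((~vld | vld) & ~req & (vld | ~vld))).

~vld & ~req

~vld & ~((req | ~req) & ~((~vld | vld) & ~req & (vld | ~vld)))
= ~vld & ~~((~vld | vld) & ~req & (vld | ~vld))   (complement / identity)
= ~vld & ~~(~req & (vld | ~vld))   (complement / identity)
= ~vld & ~~~req   (complement / identity)
= ~vld & ~req   (double negation)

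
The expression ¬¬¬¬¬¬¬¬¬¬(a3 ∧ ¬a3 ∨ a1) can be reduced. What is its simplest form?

a1

¬¬¬¬¬¬¬¬¬¬(a3 ∧ ¬a3 ∨ a1)
= ¬¬¬¬¬¬¬¬(a3 ∧ ¬a3 ∨ a1)
= ¬¬¬¬¬¬¬¬a1
= ¬¬¬¬¬¬a1
= ¬¬¬¬a1
= ¬¬a1
= a1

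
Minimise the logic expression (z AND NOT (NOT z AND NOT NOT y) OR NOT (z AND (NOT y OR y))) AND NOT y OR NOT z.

(z AND NOT (NOT z AND NOT NOT y) OR NOT (z AND (NOT y OR y))) AND NOT y OR NOT z
= (z AND NOT (NOT z AND NOT NOT y) OR NOT z) AND NOT y OR NOT z
= (z AND (z OR NOT y) OR NOT z) AND NOT y OR NOT z
= (z OR NOT z) AND NOT y OR NOT z
= NOT y OR NOT z

NOT y OR NOT z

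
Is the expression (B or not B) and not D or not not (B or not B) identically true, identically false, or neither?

(B or not B) and not D or not not (B or not B)
= (B or not B) and not D or B or not B   — double negation
= B or not B   — absorption
= True   — complement

identically true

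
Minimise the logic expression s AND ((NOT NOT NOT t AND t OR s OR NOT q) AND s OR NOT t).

s

s AND ((NOT NOT NOT t AND t OR s OR NOT q) AND s OR NOT t)
= s AND ((NOT t AND t OR s OR NOT q) AND s OR NOT t)   [double negation]
= s AND ((s OR NOT q) AND s OR NOT t)   [complement / identity]
= s AND (s OR NOT t)   [absorption]
= s   [absorption]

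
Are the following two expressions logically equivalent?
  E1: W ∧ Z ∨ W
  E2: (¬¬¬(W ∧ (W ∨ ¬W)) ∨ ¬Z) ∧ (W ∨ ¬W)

E1: W ∧ Z ∨ W
    = W   [absorption]
E2: (¬¬¬(W ∧ (W ∨ ¬W)) ∨ ¬Z) ∧ (W ∨ ¬W)
    = (¬¬¬W ∨ ¬Z) ∧ (W ∨ ¬W)   [complement / identity]
    = ¬¬¬W ∨ ¬Z   [complement / identity]
    = ¬W ∨ ¬Z   [double negation]
These differ: at W=0, Z=1, E1 = 0 but E2 = 1.

No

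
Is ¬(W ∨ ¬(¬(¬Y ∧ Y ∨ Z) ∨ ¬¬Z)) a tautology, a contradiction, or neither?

neither

¬(W ∨ ¬(¬(¬Y ∧ Y ∨ Z) ∨ ¬¬Z))
= ¬(W ∨ (¬Y ∧ Y ∨ Z) ∧ ¬Z)   — De Morgan
= ¬(W ∨ Z ∧ ¬Z)   — complement / identity
= ¬W   — complement / identity
This depends on W, so it is not a constant.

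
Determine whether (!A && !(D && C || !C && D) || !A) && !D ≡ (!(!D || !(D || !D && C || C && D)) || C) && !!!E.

E1: (!A && !(D && C || !C && D) || !A) && !D
    = (!A && !D || !A) && !D   (distribution)
    = !A && !D   (absorption)
E2: (!(!D || !(D || !D && C || C && D)) || C) && !!!E
    = (!(!D || !(D || C)) || C) && !!!E   (distribution)
    = (D && (D || C) || C) && !!!E   (De Morgan)
    = (D || C) && !!!E   (absorption)
    = (D || C) && !E   (double negation)
These differ: at A=0, C=1, D=0, E=1, E1 = 1 but E2 = 0.

No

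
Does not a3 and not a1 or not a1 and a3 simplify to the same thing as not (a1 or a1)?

E1: not a3 and not a1 or not a1 and a3
    = not a1
E2: not (a1 or a1)
    = not a1
Both reduce to not a1, so they are equivalent.

Yes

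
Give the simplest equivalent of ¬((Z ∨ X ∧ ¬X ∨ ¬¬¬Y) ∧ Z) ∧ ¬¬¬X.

¬Z ∧ ¬X

¬((Z ∨ X ∧ ¬X ∨ ¬¬¬Y) ∧ Z) ∧ ¬¬¬X
= ¬((Z ∨ ¬¬¬Y) ∧ Z) ∧ ¬¬¬X   (complement / identity)
= ¬((Z ∨ ¬¬¬Y) ∧ Z) ∧ ¬X   (double negation)
= ¬((Z ∨ ¬Y) ∧ Z) ∧ ¬X   (double negation)
= ¬Z ∧ ¬X   (absorption)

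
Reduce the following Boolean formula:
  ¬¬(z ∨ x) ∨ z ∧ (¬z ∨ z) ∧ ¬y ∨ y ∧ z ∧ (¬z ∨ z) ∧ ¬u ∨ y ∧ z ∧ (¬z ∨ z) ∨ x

z ∨ x

¬¬(z ∨ x) ∨ z ∧ (¬z ∨ z) ∧ ¬y ∨ y ∧ z ∧ (¬z ∨ z) ∧ ¬u ∨ y ∧ z ∧ (¬z ∨ z) ∨ x
= ¬¬(z ∨ x) ∨ z ∧ (¬z ∨ z) ∧ ¬y ∨ y ∧ z ∧ (¬z ∨ z) ∨ x   (absorption)
= ¬¬(z ∨ x) ∨ z ∧ (¬z ∨ z) ∨ x   (distribution)
= ¬¬(z ∨ x) ∨ z ∨ x   (complement / identity)
= z ∨ x ∨ z ∨ x   (double negation)
= z ∨ x   (idempotence)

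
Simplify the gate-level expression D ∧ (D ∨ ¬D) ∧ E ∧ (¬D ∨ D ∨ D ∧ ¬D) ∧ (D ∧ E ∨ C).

D ∧ E

D ∧ (D ∨ ¬D) ∧ E ∧ (¬D ∨ D ∨ D ∧ ¬D) ∧ (D ∧ E ∨ C)
= D ∧ (D ∨ ¬D) ∧ E ∧ (¬D ∨ D) ∧ (D ∧ E ∨ C)   (complement / identity)
= D ∧ (D ∨ ¬D) ∧ E ∧ (D ∧ E ∨ C)   (complement / identity)
= D ∧ E ∧ (D ∧ E ∨ C)   (complement / identity)
= D ∧ E   (absorption)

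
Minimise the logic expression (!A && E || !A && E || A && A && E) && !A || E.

E

(!A && E || !A && E || A && A && E) && !A || E
= (!A && E || A && A && E) && !A || E   (idempotence)
= (!A && E || A && E) && !A || E   (idempotence)
= E && !A || E   (distribution)
= E   (absorption)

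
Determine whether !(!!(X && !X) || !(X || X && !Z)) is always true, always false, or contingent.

!(!!(X && !X) || !(X || X && !Z))
= !(!!(X && !X) || !X)   [absorption]
= !(X && !X || !X)   [double negation]
= !!X   [complement / identity]
= X   [double negation]
This depends on X, so it is not a constant.

contingent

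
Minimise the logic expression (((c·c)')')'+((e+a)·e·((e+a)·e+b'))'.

(((c·c)')')'+((e+a)·e·((e+a)·e+b'))'
= ((c')')'+((e+a)·e·((e+a)·e+b'))'   (idempotence)
= ((c')')'+((e+a)·e)'   (absorption)
= ((c')')'+e'   (absorption)
= c'+e'   (double negation)

c'+e'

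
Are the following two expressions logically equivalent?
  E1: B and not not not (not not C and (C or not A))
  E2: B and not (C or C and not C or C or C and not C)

E1: B and not not not (not not C and (C or not A))
    = B and not (not not C and (C or not A))   (double negation)
    = B and not (C and (C or not A))   (double negation)
    = B and not C   (absorption)
E2: B and not (C or C and not C or C or C and not C)
    = B and not (C or C and not C)   (idempotence)
    = B and not C   (complement / identity)
Both reduce to B and not C, so they are equivalent.

Yes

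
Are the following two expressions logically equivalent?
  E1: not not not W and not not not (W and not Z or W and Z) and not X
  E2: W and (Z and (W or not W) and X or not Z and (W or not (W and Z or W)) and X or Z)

No

E1: not not not W and not not not (W and not Z or W and Z) and not X
    = not not not W and not not not W and not X   — distribution
    = not not not W and not X   — idempotence
    = not W and not X   — double negation
E2: W and (Z and (W or not W) and X or not Z and (W or not (W and Z or W)) and X or Z)
    = W and (Z and (W or not W) and X or not Z and (W or not W) and X or Z)   — absorption
    = W and ((W or not W) and X or Z)   — distribution
    = W and (X or Z)   — complement / identity
These differ: at W=0, X=0, Z=1, E1 = 1 but E2 = 0.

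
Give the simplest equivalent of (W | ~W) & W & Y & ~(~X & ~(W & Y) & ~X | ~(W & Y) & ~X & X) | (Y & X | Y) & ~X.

(W | ~W) & W & Y & ~(~X & ~(W & Y) & ~X | ~(W & Y) & ~X & X) | (Y & X | Y) & ~X
= (W | ~W) & W & Y & ~(~(W & Y) & ~X) | (Y & X | Y) & ~X   [distribution]
= (W | ~W) & W & Y & (W & Y | X) | (Y & X | Y) & ~X   [De Morgan]
= (W | ~W) & W & Y | (Y & X | Y) & ~X   [absorption]
= (W | ~W) & W & Y | Y & ~X   [absorption]
= W & Y | Y & ~X   [complement / identity]
= (W | ~X) & Y   [distribution]

(W | ~X) & Y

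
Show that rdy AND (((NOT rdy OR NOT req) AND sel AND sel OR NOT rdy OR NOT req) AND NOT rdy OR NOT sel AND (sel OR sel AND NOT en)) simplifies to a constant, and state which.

rdy AND (((NOT rdy OR NOT req) AND sel AND sel OR NOT rdy OR NOT req) AND NOT rdy OR NOT sel AND (sel OR sel AND NOT en))
= rdy AND (((NOT rdy OR NOT req) AND sel OR NOT rdy OR NOT req) AND NOT rdy OR NOT sel AND (sel OR sel AND NOT en))
= rdy AND ((NOT rdy OR NOT req) AND NOT rdy OR NOT sel AND (sel OR sel AND NOT en))
= rdy AND ((NOT rdy OR NOT req) AND NOT rdy OR NOT sel AND sel)
= rdy AND (NOT rdy OR NOT req) AND NOT rdy
= rdy AND NOT rdy
= FALSE

FALSE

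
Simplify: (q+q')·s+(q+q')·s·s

(q+q')·s+(q+q')·s·s
= (q+q')·s   (absorption)
= s   (complement / identity)

s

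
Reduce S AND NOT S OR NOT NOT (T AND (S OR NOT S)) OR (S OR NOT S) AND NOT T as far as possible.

S AND NOT S OR NOT NOT (T AND (S OR NOT S)) OR (S OR NOT S) AND NOT T
= NOT NOT (T AND (S OR NOT S)) OR (S OR NOT S) AND NOT T
= T AND (S OR NOT S) OR (S OR NOT S) AND NOT T
= S OR NOT S
= TRUE

TRUE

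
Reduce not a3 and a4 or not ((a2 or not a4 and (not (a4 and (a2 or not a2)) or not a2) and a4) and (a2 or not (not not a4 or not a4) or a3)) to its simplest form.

not a3 and a4 or not ((a2 or not a4 and (not (a4 and (a2 or not a2)) or not a2) and a4) and (a2 or not (not not a4 or not a4) or a3))
= not a3 and a4 or not ((a2 or not a4 and (not a4 or not a2) and a4) and (a2 or not (not not a4 or not a4) or a3))   [complement / identity]
= not a3 and a4 or not ((a2 or not a4 and a4) and (a2 or not (not not a4 or not a4) or a3))   [absorption]
= not a3 and a4 or not ((a2 or not a4 and a4) and (a2 or not a4 and a4 or a3))   [De Morgan]
= not a3 and a4 or not (a2 or not a4 and a4)   [absorption]
= not a3 and a4 or not a2   [complement / identity]

not a3 and a4 or not a2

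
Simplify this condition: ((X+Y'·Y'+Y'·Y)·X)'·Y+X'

((X+Y'·Y'+Y'·Y)·X)'·Y+X'
= ((X+Y')·X)'·Y+X'   (distribution)
= X'·Y+X'   (absorption)
= X'   (absorption)

X'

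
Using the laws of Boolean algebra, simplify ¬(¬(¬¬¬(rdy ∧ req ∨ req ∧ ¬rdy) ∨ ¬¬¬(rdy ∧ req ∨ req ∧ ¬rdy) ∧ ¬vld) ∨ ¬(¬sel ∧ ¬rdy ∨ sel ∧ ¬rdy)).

¬req ∧ ¬rdy

¬(¬(¬¬¬(rdy ∧ req ∨ req ∧ ¬rdy) ∨ ¬¬¬(rdy ∧ req ∨ req ∧ ¬rdy) ∧ ¬vld) ∨ ¬(¬sel ∧ ¬rdy ∨ sel ∧ ¬rdy))
= ¬(¬(¬¬¬(rdy ∧ req ∨ req ∧ ¬rdy) ∨ ¬¬¬(rdy ∧ req ∨ req ∧ ¬rdy) ∧ ¬vld) ∨ ¬¬rdy)
= ¬(¬¬¬¬(rdy ∧ req ∨ req ∧ ¬rdy) ∨ ¬¬rdy)
= ¬(¬¬(rdy ∧ req ∨ req ∧ ¬rdy) ∨ ¬¬rdy)
= ¬(¬¬req ∨ ¬¬rdy)
= ¬req ∧ ¬rdy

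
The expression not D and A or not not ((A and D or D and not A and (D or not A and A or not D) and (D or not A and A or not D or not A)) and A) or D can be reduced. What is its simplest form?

not D and A or not not ((A and D or D and not A and (D or not A and A or not D) and (D or not A and A or not D or not A)) and A) or D
= not D and A or not not ((A and D or D and not A and (D or not A and A or not D)) and A) or D   [absorption]
= not D and A or not not ((A and D or D and not A and (D or not D)) and A) or D   [complement / identity]
= not D and A or not not ((A and D or D and not A) and A) or D   [complement / identity]
= not D and A or not not (D and A) or D   [distribution]
= not D and A or D and A or D   [double negation]
= A or D   [distribution]

A or D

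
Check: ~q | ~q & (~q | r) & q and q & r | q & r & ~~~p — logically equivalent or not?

E1: ~q | ~q & (~q | r) & q
    = ~q | ~q & q   [absorption]
    = ~q   [complement / identity]
E2: q & r | q & r & ~~~p
    = q & r | q & r & ~p   [double negation]
    = q & r   [absorption]
These differ: at p=0, q=0, r=1, E1 = 1 but E2 = 0.

No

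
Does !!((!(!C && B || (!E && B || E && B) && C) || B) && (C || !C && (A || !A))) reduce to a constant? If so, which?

!!((!(!C && B || (!E && B || E && B) && C) || B) && (C || !C && (A || !A)))
= !!((!(!C && B || B && C) || B) && (C || !C && (A || !A)))
= !!((!(!C && B || B && C) || B) && (C || !C))
= !!((!B || B) && (C || !C))
= (!B || B) && (C || !C)
= C || !C
= true

yes, True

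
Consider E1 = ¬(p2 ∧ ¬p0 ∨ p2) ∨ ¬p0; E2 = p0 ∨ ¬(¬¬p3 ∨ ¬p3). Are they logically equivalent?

E1: ¬(p2 ∧ ¬p0 ∨ p2) ∨ ¬p0
    = ¬p2 ∨ ¬p0   (absorption)
E2: p0 ∨ ¬(¬¬p3 ∨ ¬p3)
    = p0 ∨ ¬p3 ∧ p3   (De Morgan)
    = p0   (complement / identity)
These differ: at p0=0, p2=1, p3=0, E1 = 1 but E2 = 0.

No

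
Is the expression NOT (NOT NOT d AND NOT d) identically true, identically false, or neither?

identically true

NOT (NOT NOT d AND NOT d)
= NOT d OR d   [De Morgan]
= TRUE   [complement]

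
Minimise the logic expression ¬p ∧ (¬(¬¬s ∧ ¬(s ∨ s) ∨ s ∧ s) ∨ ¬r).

¬p ∧ (¬s ∨ ¬r)

¬p ∧ (¬(¬¬s ∧ ¬(s ∨ s) ∨ s ∧ s) ∨ ¬r)
= ¬p ∧ (¬(s ∧ ¬(s ∨ s) ∨ s ∧ s) ∨ ¬r)
= ¬p ∧ (¬(s ∧ ¬s ∨ s ∧ s) ∨ ¬r)
= ¬p ∧ (¬s ∨ ¬r)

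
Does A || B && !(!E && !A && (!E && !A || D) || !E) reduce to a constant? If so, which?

A || B && !(!E && !A && (!E && !A || D) || !E)
= A || B && !(!E && !A || !E)   (absorption)
= A || B && !!E   (absorption)
= A || B && E   (double negation)
This depends on A, B, E, so it is not a constant.

no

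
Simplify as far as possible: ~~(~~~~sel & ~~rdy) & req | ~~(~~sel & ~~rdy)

sel & rdy

~~(~~~~sel & ~~rdy) & req | ~~(~~sel & ~~rdy)
= ~~(~~sel & ~~rdy) & req | ~~(~~sel & ~~rdy)
= ~~(~~sel & ~~rdy)
= ~(~sel | ~rdy)
= sel & rdy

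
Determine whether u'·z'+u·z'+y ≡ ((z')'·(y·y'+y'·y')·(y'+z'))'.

E1: u'·z'+u·z'+y
    = z'+y   [distribution]
E2: ((z')'·(y·y'+y'·y')·(y'+z'))'
    = ((z')'·y'·(y'+z'))'   [distribution]
    = ((z')'·y')'   [absorption]
    = z'+y   [De Morgan]
Both reduce to z'+y, so they are equivalent.

Yes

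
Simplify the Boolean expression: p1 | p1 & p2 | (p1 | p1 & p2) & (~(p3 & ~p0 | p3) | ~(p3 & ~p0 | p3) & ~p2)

p1

p1 | p1 & p2 | (p1 | p1 & p2) & (~(p3 & ~p0 | p3) | ~(p3 & ~p0 | p3) & ~p2)
= p1 | p1 & p2 | (p1 | p1 & p2) & ~(p3 & ~p0 | p3)   [absorption]
= p1 | p1 & p2 | (p1 | p1 & p2) & ~p3   [absorption]
= p1 | p1 & p2   [absorption]
= p1   [absorption]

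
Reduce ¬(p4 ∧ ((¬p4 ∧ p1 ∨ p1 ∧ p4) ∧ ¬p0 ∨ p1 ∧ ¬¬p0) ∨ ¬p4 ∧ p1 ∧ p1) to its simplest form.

¬p1

¬(p4 ∧ ((¬p4 ∧ p1 ∨ p1 ∧ p4) ∧ ¬p0 ∨ p1 ∧ ¬¬p0) ∨ ¬p4 ∧ p1 ∧ p1)
= ¬(p4 ∧ ((¬p4 ∧ p1 ∨ p1 ∧ p4) ∧ ¬p0 ∨ p1 ∧ p0) ∨ ¬p4 ∧ p1 ∧ p1)   [double negation]
= ¬(p4 ∧ ((¬p4 ∧ p1 ∨ p1 ∧ p4) ∧ ¬p0 ∨ p1 ∧ p0) ∨ ¬p4 ∧ p1)   [idempotence]
= ¬(p4 ∧ (p1 ∧ ¬p0 ∨ p1 ∧ p0) ∨ ¬p4 ∧ p1)   [distribution]
= ¬(p4 ∧ p1 ∨ ¬p4 ∧ p1)   [distribution]
= ¬p1   [distribution]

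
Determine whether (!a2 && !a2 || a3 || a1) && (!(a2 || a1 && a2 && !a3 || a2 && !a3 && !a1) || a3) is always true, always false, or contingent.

contingent

(!a2 && !a2 || a3 || a1) && (!(a2 || a1 && a2 && !a3 || a2 && !a3 && !a1) || a3)
= (!a2 || a3 || a1) && (!(a2 || a1 && a2 && !a3 || a2 && !a3 && !a1) || a3)   (idempotence)
= (!a2 || a3 || a1) && (!(a2 || a2 && !a3) || a3)   (distribution)
= (!a2 || a3 || a1) && (!a2 || a3)   (absorption)
= !a2 || a3   (absorption)
This depends on a2, a3, so it is not a constant.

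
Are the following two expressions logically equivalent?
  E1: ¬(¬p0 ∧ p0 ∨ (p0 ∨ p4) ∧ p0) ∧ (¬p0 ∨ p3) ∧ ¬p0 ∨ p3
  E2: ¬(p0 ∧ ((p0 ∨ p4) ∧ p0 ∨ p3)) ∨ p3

E1: ¬(¬p0 ∧ p0 ∨ (p0 ∨ p4) ∧ p0) ∧ (¬p0 ∨ p3) ∧ ¬p0 ∨ p3
    = ¬(¬p0 ∧ p0 ∨ (p0 ∨ p4) ∧ p0) ∧ ¬p0 ∨ p3   (absorption)
    = ¬(¬p0 ∧ p0 ∨ p0) ∧ ¬p0 ∨ p3   (absorption)
    = ¬p0 ∧ ¬p0 ∨ p3   (complement / identity)
    = ¬p0 ∨ p3   (idempotence)
E2: ¬(p0 ∧ ((p0 ∨ p4) ∧ p0 ∨ p3)) ∨ p3
    = ¬(p0 ∧ (p0 ∨ p3)) ∨ p3   (absorption)
    = ¬p0 ∨ p3   (absorption)
Both reduce to ¬p0 ∨ p3, so they are equivalent.

Yes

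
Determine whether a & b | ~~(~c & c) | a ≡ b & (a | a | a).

No

E1: a & b | ~~(~c & c) | a
    = a & b | ~c & c | a
    = a & b | a
    = a
E2: b & (a | a | a)
    = b & (a | a)
    = b & a
These differ: at a=1, b=0, c=0, E1 = 1 but E2 = 0.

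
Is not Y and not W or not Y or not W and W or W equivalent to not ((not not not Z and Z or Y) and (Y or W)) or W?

E1: not Y and not W or not Y or not W and W or W
    = not Y and not W or not Y or W
    = not Y or W
E2: not ((not not not Z and Z or Y) and (Y or W)) or W
    = not ((not Z and Z or Y) and (Y or W)) or W
    = not (Y and (Y or W)) or W
    = not Y or W
Both reduce to not Y or W, so they are equivalent.

Yes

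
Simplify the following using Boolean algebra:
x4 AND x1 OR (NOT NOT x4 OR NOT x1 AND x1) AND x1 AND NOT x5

x4 AND x1 OR (NOT NOT x4 OR NOT x1 AND x1) AND x1 AND NOT x5
= x4 AND x1 OR (x4 OR NOT x1 AND x1) AND x1 AND NOT x5   (double negation)
= x4 AND x1 OR x4 AND x1 AND NOT x5   (complement / identity)
= x4 AND x1   (absorption)

x4 AND x1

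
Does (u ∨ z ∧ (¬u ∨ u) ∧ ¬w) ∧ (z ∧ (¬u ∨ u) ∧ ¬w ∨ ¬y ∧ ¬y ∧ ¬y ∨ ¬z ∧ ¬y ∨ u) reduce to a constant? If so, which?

no

(u ∨ z ∧ (¬u ∨ u) ∧ ¬w) ∧ (z ∧ (¬u ∨ u) ∧ ¬w ∨ ¬y ∧ ¬y ∧ ¬y ∨ ¬z ∧ ¬y ∨ u)
= (u ∨ z ∧ (¬u ∨ u) ∧ ¬w) ∧ (z ∧ (¬u ∨ u) ∧ ¬w ∨ (¬y ∧ ¬y ∨ ¬z) ∧ ¬y ∨ u)   — distribution
= (u ∨ z ∧ (¬u ∨ u) ∧ ¬w) ∧ (z ∧ (¬u ∨ u) ∧ ¬w ∨ (¬y ∨ ¬z) ∧ ¬y ∨ u)   — idempotence
= u ∨ z ∧ (¬u ∨ u) ∧ ¬w ∧ (z ∧ (¬u ∨ u) ∧ ¬w ∨ (¬y ∨ ¬z) ∧ ¬y)   — distribution
= u ∨ z ∧ (¬u ∨ u) ∧ ¬w ∧ (z ∧ (¬u ∨ u) ∧ ¬w ∨ ¬y)   — absorption
= u ∨ z ∧ (¬u ∨ u) ∧ ¬w   — absorption
= u ∨ z ∧ ¬w   — complement / identity
This depends on u, w, z, so it is not a constant.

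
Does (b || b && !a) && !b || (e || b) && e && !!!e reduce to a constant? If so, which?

(b || b && !a) && !b || (e || b) && e && !!!e
= b && !b || (e || b) && e && !!!e   (absorption)
= b && !b || e && !!!e   (absorption)
= e && !!!e   (complement / identity)
= e && !e   (double negation)
= false   (complement)

yes, False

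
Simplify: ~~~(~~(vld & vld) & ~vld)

1

~~~(~~(vld & vld) & ~vld)
= ~~~(~~vld & ~vld)
= ~~(~vld | vld)
= ~vld | vld
= 1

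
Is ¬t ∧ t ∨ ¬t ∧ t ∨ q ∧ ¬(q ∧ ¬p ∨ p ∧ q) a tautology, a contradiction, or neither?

¬t ∧ t ∨ ¬t ∧ t ∨ q ∧ ¬(q ∧ ¬p ∨ p ∧ q)
= ¬t ∧ t ∨ q ∧ ¬(q ∧ ¬p ∨ p ∧ q)   — complement / identity
= ¬t ∧ t ∨ q ∧ ¬q   — distribution
= ¬t ∧ t   — complement / identity
= False   — complement

contradiction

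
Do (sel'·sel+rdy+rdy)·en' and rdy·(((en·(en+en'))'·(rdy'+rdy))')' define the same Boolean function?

Yes

E1: (sel'·sel+rdy+rdy)·en'
    = (sel'·sel+rdy)·en'
    = rdy·en'
E2: rdy·(((en·(en+en'))'·(rdy'+rdy))')'
    = rdy·((en'·(rdy'+rdy))')'
    = rdy·en'·(rdy'+rdy)
    = rdy·en'
Both reduce to rdy·en', so they are equivalent.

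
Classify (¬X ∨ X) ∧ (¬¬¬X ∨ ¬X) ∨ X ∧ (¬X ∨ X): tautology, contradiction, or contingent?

tautology

(¬X ∨ X) ∧ (¬¬¬X ∨ ¬X) ∨ X ∧ (¬X ∨ X)
= (¬X ∨ X) ∧ (¬X ∨ ¬X) ∨ X ∧ (¬X ∨ X)   (double negation)
= X ∧ ¬X ∨ ¬X ∨ X ∧ (¬X ∨ X)   (distribution)
= X ∧ ¬X ∨ ¬X ∨ X   (complement / identity)
= ¬X ∨ X   (complement / identity)
= True   (complement)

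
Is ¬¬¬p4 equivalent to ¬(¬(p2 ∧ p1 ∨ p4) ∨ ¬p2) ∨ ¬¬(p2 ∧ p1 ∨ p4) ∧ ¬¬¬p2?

No

E1: ¬¬¬p4
    = ¬p4
E2: ¬(¬(p2 ∧ p1 ∨ p4) ∨ ¬p2) ∨ ¬¬(p2 ∧ p1 ∨ p4) ∧ ¬¬¬p2
    = ¬(¬(p2 ∧ p1 ∨ p4) ∨ ¬p2) ∨ ¬¬(p2 ∧ p1 ∨ p4) ∧ ¬p2
    = (p2 ∧ p1 ∨ p4) ∧ p2 ∨ ¬¬(p2 ∧ p1 ∨ p4) ∧ ¬p2
    = (p2 ∧ p1 ∨ p4) ∧ p2 ∨ (p2 ∧ p1 ∨ p4) ∧ ¬p2
    = p2 ∧ p1 ∨ p4
These differ: at p1=1, p2=0, p4=1, E1 = 0 but E2 = 1.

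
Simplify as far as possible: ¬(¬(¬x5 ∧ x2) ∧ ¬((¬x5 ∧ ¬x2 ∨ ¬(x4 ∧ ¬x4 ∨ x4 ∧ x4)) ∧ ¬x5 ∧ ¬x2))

¬x5

¬(¬(¬x5 ∧ x2) ∧ ¬((¬x5 ∧ ¬x2 ∨ ¬(x4 ∧ ¬x4 ∨ x4 ∧ x4)) ∧ ¬x5 ∧ ¬x2))
= ¬(¬(¬x5 ∧ x2) ∧ ¬((¬x5 ∧ ¬x2 ∨ ¬x4) ∧ ¬x5 ∧ ¬x2))   — distribution
= ¬(¬(¬x5 ∧ x2) ∧ ¬(¬x5 ∧ ¬x2))   — absorption
= ¬x5 ∧ x2 ∨ ¬x5 ∧ ¬x2   — De Morgan
= ¬x5   — distribution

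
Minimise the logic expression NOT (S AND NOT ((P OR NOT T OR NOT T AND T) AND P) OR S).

NOT (S AND NOT ((P OR NOT T OR NOT T AND T) AND P) OR S)
= NOT (S AND NOT ((P OR NOT T) AND P) OR S)   (complement / identity)
= NOT (S AND NOT P OR S)   (absorption)
= NOT S   (absorption)

NOT S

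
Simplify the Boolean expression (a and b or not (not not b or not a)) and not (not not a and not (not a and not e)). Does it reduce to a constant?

(a and b or not (not not b or not a)) and not (not not a and not (not a and not e))
= (a and b or not (not not b or not a)) and (not a or not a and not e)
= (a and b or not b and a) and (not a or not a and not e)
= (a and b or not b and a) and not a
= a and not a
= False

False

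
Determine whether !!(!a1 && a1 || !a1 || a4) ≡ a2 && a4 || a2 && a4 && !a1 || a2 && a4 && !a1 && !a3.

E1: !!(!a1 && a1 || !a1 || a4)
    = !a1 && a1 || !a1 || a4   (double negation)
    = !a1 || a4   (complement / identity)
E2: a2 && a4 || a2 && a4 && !a1 || a2 && a4 && !a1 && !a3
    = a2 && a4 || a2 && a4 && !a1   (absorption)
    = a2 && a4   (absorption)
These differ: at a1=0, a2=0, a3=0, a4=1, E1 = 1 but E2 = 0.

No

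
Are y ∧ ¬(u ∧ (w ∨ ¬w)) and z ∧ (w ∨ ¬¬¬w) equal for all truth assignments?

No

E1: y ∧ ¬(u ∧ (w ∨ ¬w))
    = y ∧ ¬u   (complement / identity)
E2: z ∧ (w ∨ ¬¬¬w)
    = z ∧ (w ∨ ¬w)   (double negation)
    = z   (complement / identity)
These differ: at u=0, w=0, y=1, z=0, E1 = 1 but E2 = 0.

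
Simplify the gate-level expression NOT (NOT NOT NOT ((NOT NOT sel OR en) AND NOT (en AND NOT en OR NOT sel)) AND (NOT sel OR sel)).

sel

NOT (NOT NOT NOT ((NOT NOT sel OR en) AND NOT (en AND NOT en OR NOT sel)) AND (NOT sel OR sel))
= NOT NOT NOT NOT ((NOT NOT sel OR en) AND NOT (en AND NOT en OR NOT sel))   (complement / identity)
= NOT NOT NOT NOT ((NOT NOT sel OR en) AND NOT NOT sel)   (complement / identity)
= NOT NOT ((NOT NOT sel OR en) AND NOT NOT sel)   (double negation)
= NOT NOT NOT NOT sel   (absorption)
= NOT NOT sel   (double negation)
= sel   (double negation)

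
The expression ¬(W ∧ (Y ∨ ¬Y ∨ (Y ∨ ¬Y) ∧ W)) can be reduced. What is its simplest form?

¬(W ∧ (Y ∨ ¬Y ∨ (Y ∨ ¬Y) ∧ W))
= ¬(W ∧ (Y ∨ ¬Y))
= ¬W

¬W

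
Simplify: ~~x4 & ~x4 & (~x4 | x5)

~~x4 & ~x4 & (~x4 | x5)
= x4 & ~x4 & (~x4 | x5)   — double negation
= x4 & ~x4   — absorption
= 0   — complement

0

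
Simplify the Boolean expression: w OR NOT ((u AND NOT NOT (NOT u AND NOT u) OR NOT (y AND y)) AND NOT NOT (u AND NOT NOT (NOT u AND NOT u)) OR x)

w OR NOT x

w OR NOT ((u AND NOT NOT (NOT u AND NOT u) OR NOT (y AND y)) AND NOT NOT (u AND NOT NOT (NOT u AND NOT u)) OR x)
= w OR NOT ((u AND NOT NOT (NOT u AND NOT u) OR NOT (y AND y)) AND u AND NOT NOT (NOT u AND NOT u) OR x)   [double negation]
= w OR NOT ((u AND NOT NOT (NOT u AND NOT u) OR NOT y) AND u AND NOT NOT (NOT u AND NOT u) OR x)   [idempotence]
= w OR NOT (u AND NOT NOT (NOT u AND NOT u) OR x)   [absorption]
= w OR NOT (u AND NOT NOT NOT u OR x)   [idempotence]
= w OR NOT (u AND NOT u OR x)   [double negation]
= w OR NOT x   [complement / identity]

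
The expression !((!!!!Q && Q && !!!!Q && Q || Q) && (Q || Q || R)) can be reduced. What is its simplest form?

!Q

!((!!!!Q && Q && !!!!Q && Q || Q) && (Q || Q || R))
= !((!!!!Q && Q || Q) && (Q || Q || R))   [idempotence]
= !((!!Q && Q || Q) && (Q || Q || R))   [double negation]
= !((Q && Q || Q) && (Q || Q || R))   [double negation]
= !((Q || Q) && (Q || Q || R))   [idempotence]
= !(Q || Q)   [absorption]
= !Q   [idempotence]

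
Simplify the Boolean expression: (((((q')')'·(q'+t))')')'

q

(((((q')')'·(q'+t))')')'
= (((q')')'·(q'+t))'
= (q'·(q'+t))'
= (q')'
= q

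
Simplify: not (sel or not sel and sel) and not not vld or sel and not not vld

vld

not (sel or not sel and sel) and not not vld or sel and not not vld
= not sel and not not vld or sel and not not vld
= not not vld
= vld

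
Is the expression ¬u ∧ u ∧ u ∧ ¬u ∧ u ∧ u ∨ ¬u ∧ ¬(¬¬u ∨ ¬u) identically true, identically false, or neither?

¬u ∧ u ∧ u ∧ ¬u ∧ u ∧ u ∨ ¬u ∧ ¬(¬¬u ∨ ¬u)
= ¬u ∧ u ∧ u ∨ ¬u ∧ ¬(¬¬u ∨ ¬u)   (idempotence)
= ¬u ∧ u ∧ u ∨ ¬u ∧ ¬u ∧ u   (De Morgan)
= ¬u ∧ u   (distribution)
= False   (complement)

identically false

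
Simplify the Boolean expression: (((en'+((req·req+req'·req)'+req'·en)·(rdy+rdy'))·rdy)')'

(((en'+((req·req+req'·req)'+req'·en)·(rdy+rdy'))·rdy)')'
= (((en'+(req'+req'·en)·(rdy+rdy'))·rdy)')'   [distribution]
= (((en'+req'+req'·en)·rdy)')'   [complement / identity]
= (en'+req'+req'·en)·rdy   [double negation]
= (en'+req')·rdy   [absorption]

(en'+req')·rdy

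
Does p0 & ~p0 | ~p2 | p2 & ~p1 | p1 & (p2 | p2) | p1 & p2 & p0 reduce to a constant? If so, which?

p0 & ~p0 | ~p2 | p2 & ~p1 | p1 & (p2 | p2) | p1 & p2 & p0
= ~p2 | p2 & ~p1 | p1 & (p2 | p2) | p1 & p2 & p0   (complement / identity)
= ~p2 | p2 & ~p1 | p1 & p2 | p1 & p2 & p0   (idempotence)
= ~p2 | p2 & ~p1 | p1 & p2   (absorption)
= ~p2 | p2   (distribution)
= 1   (complement)

yes, True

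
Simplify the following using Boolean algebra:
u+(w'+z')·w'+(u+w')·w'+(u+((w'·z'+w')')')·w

u+(w'+z')·w'+(u+w')·w'+(u+((w'·z'+w')')')·w
= u+(w'+z')·w'+(u+w')·w'+(u+((w')')')·w
= u+w'+(u+w')·w'+(u+((w')')')·w
= u+w'+(u+w')·w'+(u+w')·w
= u+w'+u+w'
= u+w'

u+w'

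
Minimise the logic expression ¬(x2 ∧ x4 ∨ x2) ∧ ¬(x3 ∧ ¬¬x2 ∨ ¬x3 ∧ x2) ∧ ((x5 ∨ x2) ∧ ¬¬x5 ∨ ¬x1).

¬x2 ∧ (x5 ∨ ¬x1)

¬(x2 ∧ x4 ∨ x2) ∧ ¬(x3 ∧ ¬¬x2 ∨ ¬x3 ∧ x2) ∧ ((x5 ∨ x2) ∧ ¬¬x5 ∨ ¬x1)
= ¬(x2 ∧ x4 ∨ x2) ∧ ¬(x3 ∧ ¬¬x2 ∨ ¬x3 ∧ x2) ∧ ((x5 ∨ x2) ∧ x5 ∨ ¬x1)   (double negation)
= ¬(x2 ∧ x4 ∨ x2) ∧ ¬(x3 ∧ x2 ∨ ¬x3 ∧ x2) ∧ ((x5 ∨ x2) ∧ x5 ∨ ¬x1)   (double negation)
= ¬(x2 ∧ x4 ∨ x2) ∧ ¬(x3 ∧ x2 ∨ ¬x3 ∧ x2) ∧ (x5 ∨ ¬x1)   (absorption)
= ¬x2 ∧ ¬(x3 ∧ x2 ∨ ¬x3 ∧ x2) ∧ (x5 ∨ ¬x1)   (absorption)
= ¬x2 ∧ ¬x2 ∧ (x5 ∨ ¬x1)   (distribution)
= ¬x2 ∧ (x5 ∨ ¬x1)   (idempotence)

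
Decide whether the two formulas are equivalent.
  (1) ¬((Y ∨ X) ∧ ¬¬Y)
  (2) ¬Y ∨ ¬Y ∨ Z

No

E1: ¬((Y ∨ X) ∧ ¬¬Y)
    = ¬((Y ∨ X) ∧ Y)   [double negation]
    = ¬Y   [absorption]
E2: ¬Y ∨ ¬Y ∨ Z
    = ¬Y ∨ Z   [idempotence]
These differ: at X=1, Y=1, Z=1, E1 = 0 but E2 = 1.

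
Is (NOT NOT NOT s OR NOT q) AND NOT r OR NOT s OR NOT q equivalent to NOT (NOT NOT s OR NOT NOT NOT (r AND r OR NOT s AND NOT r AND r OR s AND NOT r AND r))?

E1: (NOT NOT NOT s OR NOT q) AND NOT r OR NOT s OR NOT q
    = (NOT s OR NOT q) AND NOT r OR NOT s OR NOT q   — double negation
    = NOT s OR NOT q   — absorption
E2: NOT (NOT NOT s OR NOT NOT NOT (r AND r OR NOT s AND NOT r AND r OR s AND NOT r AND r))
    = NOT (NOT NOT s OR NOT NOT NOT (r AND r OR NOT r AND r))   — distribution
    = NOT (NOT NOT s OR NOT (r AND r OR NOT r AND r))   — double negation
    = NOT s AND (r AND r OR NOT r AND r)   — De Morgan
    = NOT s AND r   — distribution
These differ: at q=0, r=0, s=0, E1 = 1 but E2 = 0.

No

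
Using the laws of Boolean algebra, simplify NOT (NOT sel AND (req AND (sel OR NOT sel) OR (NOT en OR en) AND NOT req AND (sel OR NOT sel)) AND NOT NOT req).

sel OR NOT req

NOT (NOT sel AND (req AND (sel OR NOT sel) OR (NOT en OR en) AND NOT req AND (sel OR NOT sel)) AND NOT NOT req)
= NOT (NOT sel AND (req AND (sel OR NOT sel) OR NOT req AND (sel OR NOT sel)) AND NOT NOT req)
= NOT (NOT sel AND (sel OR NOT sel) AND NOT NOT req)
= NOT (NOT sel AND NOT NOT req)
= sel OR NOT req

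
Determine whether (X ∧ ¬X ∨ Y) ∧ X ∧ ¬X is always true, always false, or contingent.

(X ∧ ¬X ∨ Y) ∧ X ∧ ¬X
= X ∧ ¬X   (absorption)
= False   (complement)

always false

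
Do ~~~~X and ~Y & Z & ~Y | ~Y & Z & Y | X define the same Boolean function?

No

E1: ~~~~X
    = ~~X   — double negation
    = X   — double negation
E2: ~Y & Z & ~Y | ~Y & Z & Y | X
    = ~Y & Z | X   — distribution
These differ: at X=0, Y=0, Z=1, E1 = 0 but E2 = 1.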